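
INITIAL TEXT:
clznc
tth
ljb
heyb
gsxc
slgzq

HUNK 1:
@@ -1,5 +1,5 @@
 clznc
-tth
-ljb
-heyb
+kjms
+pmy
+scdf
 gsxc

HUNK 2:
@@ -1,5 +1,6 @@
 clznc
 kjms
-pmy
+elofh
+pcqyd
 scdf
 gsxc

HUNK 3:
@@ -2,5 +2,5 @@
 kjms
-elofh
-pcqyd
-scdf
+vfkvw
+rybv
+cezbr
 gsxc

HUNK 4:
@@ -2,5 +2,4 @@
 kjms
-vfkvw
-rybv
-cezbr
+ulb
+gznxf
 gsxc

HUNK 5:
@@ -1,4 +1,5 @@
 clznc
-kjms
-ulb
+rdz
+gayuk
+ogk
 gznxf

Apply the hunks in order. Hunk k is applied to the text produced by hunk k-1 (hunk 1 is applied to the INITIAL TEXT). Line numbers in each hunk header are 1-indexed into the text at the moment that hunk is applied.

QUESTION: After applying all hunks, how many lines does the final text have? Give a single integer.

Answer: 7

Derivation:
Hunk 1: at line 1 remove [tth,ljb,heyb] add [kjms,pmy,scdf] -> 6 lines: clznc kjms pmy scdf gsxc slgzq
Hunk 2: at line 1 remove [pmy] add [elofh,pcqyd] -> 7 lines: clznc kjms elofh pcqyd scdf gsxc slgzq
Hunk 3: at line 2 remove [elofh,pcqyd,scdf] add [vfkvw,rybv,cezbr] -> 7 lines: clznc kjms vfkvw rybv cezbr gsxc slgzq
Hunk 4: at line 2 remove [vfkvw,rybv,cezbr] add [ulb,gznxf] -> 6 lines: clznc kjms ulb gznxf gsxc slgzq
Hunk 5: at line 1 remove [kjms,ulb] add [rdz,gayuk,ogk] -> 7 lines: clznc rdz gayuk ogk gznxf gsxc slgzq
Final line count: 7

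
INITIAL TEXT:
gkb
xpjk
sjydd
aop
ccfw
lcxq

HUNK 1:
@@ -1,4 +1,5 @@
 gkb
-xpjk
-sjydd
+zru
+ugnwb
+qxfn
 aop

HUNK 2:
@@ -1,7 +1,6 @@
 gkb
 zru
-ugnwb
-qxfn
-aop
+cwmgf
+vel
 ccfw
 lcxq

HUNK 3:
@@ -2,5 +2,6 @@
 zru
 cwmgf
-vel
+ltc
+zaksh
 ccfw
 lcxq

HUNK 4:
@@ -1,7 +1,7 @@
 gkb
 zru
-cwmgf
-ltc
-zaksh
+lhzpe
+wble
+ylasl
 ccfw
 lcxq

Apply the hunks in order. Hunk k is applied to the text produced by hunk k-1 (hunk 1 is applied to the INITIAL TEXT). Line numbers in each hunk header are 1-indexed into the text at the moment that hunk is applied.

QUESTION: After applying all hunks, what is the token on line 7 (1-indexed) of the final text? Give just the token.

Hunk 1: at line 1 remove [xpjk,sjydd] add [zru,ugnwb,qxfn] -> 7 lines: gkb zru ugnwb qxfn aop ccfw lcxq
Hunk 2: at line 1 remove [ugnwb,qxfn,aop] add [cwmgf,vel] -> 6 lines: gkb zru cwmgf vel ccfw lcxq
Hunk 3: at line 2 remove [vel] add [ltc,zaksh] -> 7 lines: gkb zru cwmgf ltc zaksh ccfw lcxq
Hunk 4: at line 1 remove [cwmgf,ltc,zaksh] add [lhzpe,wble,ylasl] -> 7 lines: gkb zru lhzpe wble ylasl ccfw lcxq
Final line 7: lcxq

Answer: lcxq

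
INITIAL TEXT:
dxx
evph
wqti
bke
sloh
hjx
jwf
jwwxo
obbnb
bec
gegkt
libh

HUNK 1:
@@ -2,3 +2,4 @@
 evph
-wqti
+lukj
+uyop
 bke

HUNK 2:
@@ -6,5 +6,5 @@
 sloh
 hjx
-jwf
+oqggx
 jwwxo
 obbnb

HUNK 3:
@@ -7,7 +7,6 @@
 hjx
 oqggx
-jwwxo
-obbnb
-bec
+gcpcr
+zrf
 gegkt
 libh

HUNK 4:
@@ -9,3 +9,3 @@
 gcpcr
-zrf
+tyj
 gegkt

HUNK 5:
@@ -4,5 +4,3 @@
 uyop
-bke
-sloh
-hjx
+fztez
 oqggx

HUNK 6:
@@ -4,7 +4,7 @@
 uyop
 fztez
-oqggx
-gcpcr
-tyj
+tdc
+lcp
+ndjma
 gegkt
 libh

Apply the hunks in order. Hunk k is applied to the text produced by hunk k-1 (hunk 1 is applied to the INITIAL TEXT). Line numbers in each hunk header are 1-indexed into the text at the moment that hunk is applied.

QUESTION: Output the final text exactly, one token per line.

Hunk 1: at line 2 remove [wqti] add [lukj,uyop] -> 13 lines: dxx evph lukj uyop bke sloh hjx jwf jwwxo obbnb bec gegkt libh
Hunk 2: at line 6 remove [jwf] add [oqggx] -> 13 lines: dxx evph lukj uyop bke sloh hjx oqggx jwwxo obbnb bec gegkt libh
Hunk 3: at line 7 remove [jwwxo,obbnb,bec] add [gcpcr,zrf] -> 12 lines: dxx evph lukj uyop bke sloh hjx oqggx gcpcr zrf gegkt libh
Hunk 4: at line 9 remove [zrf] add [tyj] -> 12 lines: dxx evph lukj uyop bke sloh hjx oqggx gcpcr tyj gegkt libh
Hunk 5: at line 4 remove [bke,sloh,hjx] add [fztez] -> 10 lines: dxx evph lukj uyop fztez oqggx gcpcr tyj gegkt libh
Hunk 6: at line 4 remove [oqggx,gcpcr,tyj] add [tdc,lcp,ndjma] -> 10 lines: dxx evph lukj uyop fztez tdc lcp ndjma gegkt libh

Answer: dxx
evph
lukj
uyop
fztez
tdc
lcp
ndjma
gegkt
libh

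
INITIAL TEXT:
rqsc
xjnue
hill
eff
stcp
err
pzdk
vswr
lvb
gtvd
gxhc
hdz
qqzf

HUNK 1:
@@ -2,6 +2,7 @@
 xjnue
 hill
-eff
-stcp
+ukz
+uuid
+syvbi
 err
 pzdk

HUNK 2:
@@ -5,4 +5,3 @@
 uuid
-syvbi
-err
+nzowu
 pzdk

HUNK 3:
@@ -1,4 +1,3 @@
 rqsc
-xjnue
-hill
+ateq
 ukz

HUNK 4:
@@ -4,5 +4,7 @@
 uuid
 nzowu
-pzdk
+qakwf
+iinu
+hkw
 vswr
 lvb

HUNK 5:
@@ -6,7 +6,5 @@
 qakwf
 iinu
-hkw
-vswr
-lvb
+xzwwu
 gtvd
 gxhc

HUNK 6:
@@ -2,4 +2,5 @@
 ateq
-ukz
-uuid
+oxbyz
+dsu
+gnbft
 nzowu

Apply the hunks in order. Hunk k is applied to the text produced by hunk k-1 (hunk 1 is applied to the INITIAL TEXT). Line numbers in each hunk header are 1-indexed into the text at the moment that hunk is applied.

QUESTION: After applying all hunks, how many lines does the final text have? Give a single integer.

Answer: 13

Derivation:
Hunk 1: at line 2 remove [eff,stcp] add [ukz,uuid,syvbi] -> 14 lines: rqsc xjnue hill ukz uuid syvbi err pzdk vswr lvb gtvd gxhc hdz qqzf
Hunk 2: at line 5 remove [syvbi,err] add [nzowu] -> 13 lines: rqsc xjnue hill ukz uuid nzowu pzdk vswr lvb gtvd gxhc hdz qqzf
Hunk 3: at line 1 remove [xjnue,hill] add [ateq] -> 12 lines: rqsc ateq ukz uuid nzowu pzdk vswr lvb gtvd gxhc hdz qqzf
Hunk 4: at line 4 remove [pzdk] add [qakwf,iinu,hkw] -> 14 lines: rqsc ateq ukz uuid nzowu qakwf iinu hkw vswr lvb gtvd gxhc hdz qqzf
Hunk 5: at line 6 remove [hkw,vswr,lvb] add [xzwwu] -> 12 lines: rqsc ateq ukz uuid nzowu qakwf iinu xzwwu gtvd gxhc hdz qqzf
Hunk 6: at line 2 remove [ukz,uuid] add [oxbyz,dsu,gnbft] -> 13 lines: rqsc ateq oxbyz dsu gnbft nzowu qakwf iinu xzwwu gtvd gxhc hdz qqzf
Final line count: 13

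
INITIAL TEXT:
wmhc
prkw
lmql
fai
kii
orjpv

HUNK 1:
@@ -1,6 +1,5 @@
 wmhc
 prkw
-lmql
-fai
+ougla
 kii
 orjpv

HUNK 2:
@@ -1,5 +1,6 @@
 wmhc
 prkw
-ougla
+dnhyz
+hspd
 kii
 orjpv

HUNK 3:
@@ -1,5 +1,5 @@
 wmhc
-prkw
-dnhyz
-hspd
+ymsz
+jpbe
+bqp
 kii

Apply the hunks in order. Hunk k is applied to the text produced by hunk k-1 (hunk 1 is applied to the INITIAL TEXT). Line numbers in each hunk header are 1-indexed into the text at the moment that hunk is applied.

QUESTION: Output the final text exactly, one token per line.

Answer: wmhc
ymsz
jpbe
bqp
kii
orjpv

Derivation:
Hunk 1: at line 1 remove [lmql,fai] add [ougla] -> 5 lines: wmhc prkw ougla kii orjpv
Hunk 2: at line 1 remove [ougla] add [dnhyz,hspd] -> 6 lines: wmhc prkw dnhyz hspd kii orjpv
Hunk 3: at line 1 remove [prkw,dnhyz,hspd] add [ymsz,jpbe,bqp] -> 6 lines: wmhc ymsz jpbe bqp kii orjpv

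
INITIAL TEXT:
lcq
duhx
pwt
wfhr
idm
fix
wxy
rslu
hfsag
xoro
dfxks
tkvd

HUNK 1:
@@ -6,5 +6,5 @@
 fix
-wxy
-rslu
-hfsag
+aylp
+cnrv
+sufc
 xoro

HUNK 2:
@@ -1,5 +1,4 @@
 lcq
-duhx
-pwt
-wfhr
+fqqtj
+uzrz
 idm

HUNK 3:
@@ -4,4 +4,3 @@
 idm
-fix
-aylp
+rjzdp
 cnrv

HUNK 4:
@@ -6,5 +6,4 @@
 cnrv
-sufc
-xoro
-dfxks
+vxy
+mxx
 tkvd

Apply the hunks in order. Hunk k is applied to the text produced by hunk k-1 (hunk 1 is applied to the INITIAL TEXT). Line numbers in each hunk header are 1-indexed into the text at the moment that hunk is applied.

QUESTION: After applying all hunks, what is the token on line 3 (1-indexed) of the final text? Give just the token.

Hunk 1: at line 6 remove [wxy,rslu,hfsag] add [aylp,cnrv,sufc] -> 12 lines: lcq duhx pwt wfhr idm fix aylp cnrv sufc xoro dfxks tkvd
Hunk 2: at line 1 remove [duhx,pwt,wfhr] add [fqqtj,uzrz] -> 11 lines: lcq fqqtj uzrz idm fix aylp cnrv sufc xoro dfxks tkvd
Hunk 3: at line 4 remove [fix,aylp] add [rjzdp] -> 10 lines: lcq fqqtj uzrz idm rjzdp cnrv sufc xoro dfxks tkvd
Hunk 4: at line 6 remove [sufc,xoro,dfxks] add [vxy,mxx] -> 9 lines: lcq fqqtj uzrz idm rjzdp cnrv vxy mxx tkvd
Final line 3: uzrz

Answer: uzrz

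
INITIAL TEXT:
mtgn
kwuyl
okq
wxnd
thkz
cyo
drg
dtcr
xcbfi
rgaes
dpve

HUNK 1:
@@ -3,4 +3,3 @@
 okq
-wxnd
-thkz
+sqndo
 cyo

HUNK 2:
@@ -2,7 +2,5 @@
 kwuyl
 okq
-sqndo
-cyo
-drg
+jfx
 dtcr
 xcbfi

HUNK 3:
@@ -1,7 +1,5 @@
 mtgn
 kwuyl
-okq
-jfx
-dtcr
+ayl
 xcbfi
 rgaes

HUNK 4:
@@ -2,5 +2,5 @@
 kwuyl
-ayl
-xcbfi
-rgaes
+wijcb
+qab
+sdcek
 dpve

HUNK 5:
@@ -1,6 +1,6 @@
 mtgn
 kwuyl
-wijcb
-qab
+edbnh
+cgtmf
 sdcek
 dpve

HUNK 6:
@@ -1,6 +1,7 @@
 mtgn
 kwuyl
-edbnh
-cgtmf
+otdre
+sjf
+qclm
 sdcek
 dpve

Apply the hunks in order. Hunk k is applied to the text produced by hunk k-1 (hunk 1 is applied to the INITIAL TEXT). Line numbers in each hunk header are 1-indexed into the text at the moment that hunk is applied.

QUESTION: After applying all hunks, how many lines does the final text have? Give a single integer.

Hunk 1: at line 3 remove [wxnd,thkz] add [sqndo] -> 10 lines: mtgn kwuyl okq sqndo cyo drg dtcr xcbfi rgaes dpve
Hunk 2: at line 2 remove [sqndo,cyo,drg] add [jfx] -> 8 lines: mtgn kwuyl okq jfx dtcr xcbfi rgaes dpve
Hunk 3: at line 1 remove [okq,jfx,dtcr] add [ayl] -> 6 lines: mtgn kwuyl ayl xcbfi rgaes dpve
Hunk 4: at line 2 remove [ayl,xcbfi,rgaes] add [wijcb,qab,sdcek] -> 6 lines: mtgn kwuyl wijcb qab sdcek dpve
Hunk 5: at line 1 remove [wijcb,qab] add [edbnh,cgtmf] -> 6 lines: mtgn kwuyl edbnh cgtmf sdcek dpve
Hunk 6: at line 1 remove [edbnh,cgtmf] add [otdre,sjf,qclm] -> 7 lines: mtgn kwuyl otdre sjf qclm sdcek dpve
Final line count: 7

Answer: 7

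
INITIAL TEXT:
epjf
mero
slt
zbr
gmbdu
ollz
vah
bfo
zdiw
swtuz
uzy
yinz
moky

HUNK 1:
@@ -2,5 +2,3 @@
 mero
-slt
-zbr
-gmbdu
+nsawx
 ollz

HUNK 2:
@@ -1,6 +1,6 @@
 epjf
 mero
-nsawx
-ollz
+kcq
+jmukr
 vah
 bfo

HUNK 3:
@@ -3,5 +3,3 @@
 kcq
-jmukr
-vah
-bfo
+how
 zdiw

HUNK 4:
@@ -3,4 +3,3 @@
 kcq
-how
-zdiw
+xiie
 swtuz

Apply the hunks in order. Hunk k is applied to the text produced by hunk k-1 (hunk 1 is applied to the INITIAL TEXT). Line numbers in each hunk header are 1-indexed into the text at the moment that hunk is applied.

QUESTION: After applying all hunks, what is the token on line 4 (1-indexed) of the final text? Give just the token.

Hunk 1: at line 2 remove [slt,zbr,gmbdu] add [nsawx] -> 11 lines: epjf mero nsawx ollz vah bfo zdiw swtuz uzy yinz moky
Hunk 2: at line 1 remove [nsawx,ollz] add [kcq,jmukr] -> 11 lines: epjf mero kcq jmukr vah bfo zdiw swtuz uzy yinz moky
Hunk 3: at line 3 remove [jmukr,vah,bfo] add [how] -> 9 lines: epjf mero kcq how zdiw swtuz uzy yinz moky
Hunk 4: at line 3 remove [how,zdiw] add [xiie] -> 8 lines: epjf mero kcq xiie swtuz uzy yinz moky
Final line 4: xiie

Answer: xiie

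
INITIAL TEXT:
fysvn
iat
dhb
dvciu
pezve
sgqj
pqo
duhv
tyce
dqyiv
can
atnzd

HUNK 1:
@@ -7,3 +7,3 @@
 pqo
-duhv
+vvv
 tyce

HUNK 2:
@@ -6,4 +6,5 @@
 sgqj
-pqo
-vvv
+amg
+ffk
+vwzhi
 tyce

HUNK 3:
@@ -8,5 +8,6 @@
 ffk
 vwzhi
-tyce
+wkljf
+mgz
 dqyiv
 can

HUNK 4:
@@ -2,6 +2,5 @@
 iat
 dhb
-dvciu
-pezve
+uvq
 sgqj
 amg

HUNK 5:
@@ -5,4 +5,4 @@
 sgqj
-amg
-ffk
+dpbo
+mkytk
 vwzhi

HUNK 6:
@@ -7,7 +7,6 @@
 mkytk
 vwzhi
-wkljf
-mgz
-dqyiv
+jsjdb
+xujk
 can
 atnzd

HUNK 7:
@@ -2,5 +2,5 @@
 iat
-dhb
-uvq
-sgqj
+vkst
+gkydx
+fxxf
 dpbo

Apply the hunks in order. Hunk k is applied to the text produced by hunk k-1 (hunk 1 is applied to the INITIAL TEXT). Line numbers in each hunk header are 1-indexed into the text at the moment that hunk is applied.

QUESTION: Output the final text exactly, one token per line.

Answer: fysvn
iat
vkst
gkydx
fxxf
dpbo
mkytk
vwzhi
jsjdb
xujk
can
atnzd

Derivation:
Hunk 1: at line 7 remove [duhv] add [vvv] -> 12 lines: fysvn iat dhb dvciu pezve sgqj pqo vvv tyce dqyiv can atnzd
Hunk 2: at line 6 remove [pqo,vvv] add [amg,ffk,vwzhi] -> 13 lines: fysvn iat dhb dvciu pezve sgqj amg ffk vwzhi tyce dqyiv can atnzd
Hunk 3: at line 8 remove [tyce] add [wkljf,mgz] -> 14 lines: fysvn iat dhb dvciu pezve sgqj amg ffk vwzhi wkljf mgz dqyiv can atnzd
Hunk 4: at line 2 remove [dvciu,pezve] add [uvq] -> 13 lines: fysvn iat dhb uvq sgqj amg ffk vwzhi wkljf mgz dqyiv can atnzd
Hunk 5: at line 5 remove [amg,ffk] add [dpbo,mkytk] -> 13 lines: fysvn iat dhb uvq sgqj dpbo mkytk vwzhi wkljf mgz dqyiv can atnzd
Hunk 6: at line 7 remove [wkljf,mgz,dqyiv] add [jsjdb,xujk] -> 12 lines: fysvn iat dhb uvq sgqj dpbo mkytk vwzhi jsjdb xujk can atnzd
Hunk 7: at line 2 remove [dhb,uvq,sgqj] add [vkst,gkydx,fxxf] -> 12 lines: fysvn iat vkst gkydx fxxf dpbo mkytk vwzhi jsjdb xujk can atnzd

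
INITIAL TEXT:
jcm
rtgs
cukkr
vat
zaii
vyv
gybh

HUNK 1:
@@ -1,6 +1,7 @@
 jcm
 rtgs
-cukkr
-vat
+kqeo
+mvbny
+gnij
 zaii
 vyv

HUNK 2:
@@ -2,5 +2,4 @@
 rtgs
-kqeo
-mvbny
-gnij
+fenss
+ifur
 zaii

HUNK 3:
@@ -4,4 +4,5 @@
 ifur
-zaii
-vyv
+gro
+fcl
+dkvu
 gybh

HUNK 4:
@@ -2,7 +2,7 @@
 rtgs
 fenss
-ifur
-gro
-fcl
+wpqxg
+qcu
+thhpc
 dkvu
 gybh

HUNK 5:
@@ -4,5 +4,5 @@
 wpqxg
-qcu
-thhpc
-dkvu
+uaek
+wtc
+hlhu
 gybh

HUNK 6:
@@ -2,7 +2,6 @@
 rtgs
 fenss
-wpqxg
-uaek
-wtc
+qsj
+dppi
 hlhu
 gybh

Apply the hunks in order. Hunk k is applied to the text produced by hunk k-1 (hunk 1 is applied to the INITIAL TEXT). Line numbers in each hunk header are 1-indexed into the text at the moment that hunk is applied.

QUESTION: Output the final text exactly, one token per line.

Hunk 1: at line 1 remove [cukkr,vat] add [kqeo,mvbny,gnij] -> 8 lines: jcm rtgs kqeo mvbny gnij zaii vyv gybh
Hunk 2: at line 2 remove [kqeo,mvbny,gnij] add [fenss,ifur] -> 7 lines: jcm rtgs fenss ifur zaii vyv gybh
Hunk 3: at line 4 remove [zaii,vyv] add [gro,fcl,dkvu] -> 8 lines: jcm rtgs fenss ifur gro fcl dkvu gybh
Hunk 4: at line 2 remove [ifur,gro,fcl] add [wpqxg,qcu,thhpc] -> 8 lines: jcm rtgs fenss wpqxg qcu thhpc dkvu gybh
Hunk 5: at line 4 remove [qcu,thhpc,dkvu] add [uaek,wtc,hlhu] -> 8 lines: jcm rtgs fenss wpqxg uaek wtc hlhu gybh
Hunk 6: at line 2 remove [wpqxg,uaek,wtc] add [qsj,dppi] -> 7 lines: jcm rtgs fenss qsj dppi hlhu gybh

Answer: jcm
rtgs
fenss
qsj
dppi
hlhu
gybh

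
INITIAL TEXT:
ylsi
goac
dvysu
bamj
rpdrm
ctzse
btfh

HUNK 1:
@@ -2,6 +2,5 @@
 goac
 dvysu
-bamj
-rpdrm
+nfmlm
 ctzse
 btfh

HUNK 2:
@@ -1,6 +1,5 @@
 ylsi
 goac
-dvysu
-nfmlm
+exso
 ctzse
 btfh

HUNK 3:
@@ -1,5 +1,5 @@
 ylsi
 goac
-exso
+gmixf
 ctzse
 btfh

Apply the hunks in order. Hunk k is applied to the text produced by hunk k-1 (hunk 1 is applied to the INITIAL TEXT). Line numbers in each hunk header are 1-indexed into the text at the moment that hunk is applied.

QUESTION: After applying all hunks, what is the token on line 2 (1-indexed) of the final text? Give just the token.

Hunk 1: at line 2 remove [bamj,rpdrm] add [nfmlm] -> 6 lines: ylsi goac dvysu nfmlm ctzse btfh
Hunk 2: at line 1 remove [dvysu,nfmlm] add [exso] -> 5 lines: ylsi goac exso ctzse btfh
Hunk 3: at line 1 remove [exso] add [gmixf] -> 5 lines: ylsi goac gmixf ctzse btfh
Final line 2: goac

Answer: goac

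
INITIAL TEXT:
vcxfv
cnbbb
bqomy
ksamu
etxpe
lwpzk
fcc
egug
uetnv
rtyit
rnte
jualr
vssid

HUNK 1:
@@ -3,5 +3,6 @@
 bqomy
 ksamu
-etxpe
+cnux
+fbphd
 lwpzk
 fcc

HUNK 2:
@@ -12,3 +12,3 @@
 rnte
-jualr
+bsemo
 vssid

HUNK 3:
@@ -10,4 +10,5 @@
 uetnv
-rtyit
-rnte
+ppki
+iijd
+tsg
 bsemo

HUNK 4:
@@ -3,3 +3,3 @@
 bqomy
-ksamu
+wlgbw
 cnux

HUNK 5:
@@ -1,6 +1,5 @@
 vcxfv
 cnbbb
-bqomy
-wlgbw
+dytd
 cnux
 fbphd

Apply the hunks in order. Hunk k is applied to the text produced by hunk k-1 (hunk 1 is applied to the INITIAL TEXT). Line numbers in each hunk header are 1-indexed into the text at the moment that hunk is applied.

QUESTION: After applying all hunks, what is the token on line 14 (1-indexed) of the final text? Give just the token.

Hunk 1: at line 3 remove [etxpe] add [cnux,fbphd] -> 14 lines: vcxfv cnbbb bqomy ksamu cnux fbphd lwpzk fcc egug uetnv rtyit rnte jualr vssid
Hunk 2: at line 12 remove [jualr] add [bsemo] -> 14 lines: vcxfv cnbbb bqomy ksamu cnux fbphd lwpzk fcc egug uetnv rtyit rnte bsemo vssid
Hunk 3: at line 10 remove [rtyit,rnte] add [ppki,iijd,tsg] -> 15 lines: vcxfv cnbbb bqomy ksamu cnux fbphd lwpzk fcc egug uetnv ppki iijd tsg bsemo vssid
Hunk 4: at line 3 remove [ksamu] add [wlgbw] -> 15 lines: vcxfv cnbbb bqomy wlgbw cnux fbphd lwpzk fcc egug uetnv ppki iijd tsg bsemo vssid
Hunk 5: at line 1 remove [bqomy,wlgbw] add [dytd] -> 14 lines: vcxfv cnbbb dytd cnux fbphd lwpzk fcc egug uetnv ppki iijd tsg bsemo vssid
Final line 14: vssid

Answer: vssid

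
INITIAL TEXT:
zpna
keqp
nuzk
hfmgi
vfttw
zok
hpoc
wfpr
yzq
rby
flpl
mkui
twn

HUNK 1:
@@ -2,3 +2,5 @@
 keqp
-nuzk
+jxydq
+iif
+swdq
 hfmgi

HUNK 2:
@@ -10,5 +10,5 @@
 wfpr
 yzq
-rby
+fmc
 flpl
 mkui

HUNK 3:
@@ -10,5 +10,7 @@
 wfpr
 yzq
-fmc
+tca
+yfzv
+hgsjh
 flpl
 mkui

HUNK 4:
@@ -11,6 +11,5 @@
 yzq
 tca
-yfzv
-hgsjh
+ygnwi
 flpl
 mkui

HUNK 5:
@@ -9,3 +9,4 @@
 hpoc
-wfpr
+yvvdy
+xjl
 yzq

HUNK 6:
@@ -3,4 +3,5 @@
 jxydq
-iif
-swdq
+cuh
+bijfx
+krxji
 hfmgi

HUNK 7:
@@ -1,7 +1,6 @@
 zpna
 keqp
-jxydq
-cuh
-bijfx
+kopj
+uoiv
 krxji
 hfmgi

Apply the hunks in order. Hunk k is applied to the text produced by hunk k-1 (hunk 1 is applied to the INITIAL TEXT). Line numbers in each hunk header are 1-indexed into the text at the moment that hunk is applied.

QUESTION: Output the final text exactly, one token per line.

Hunk 1: at line 2 remove [nuzk] add [jxydq,iif,swdq] -> 15 lines: zpna keqp jxydq iif swdq hfmgi vfttw zok hpoc wfpr yzq rby flpl mkui twn
Hunk 2: at line 10 remove [rby] add [fmc] -> 15 lines: zpna keqp jxydq iif swdq hfmgi vfttw zok hpoc wfpr yzq fmc flpl mkui twn
Hunk 3: at line 10 remove [fmc] add [tca,yfzv,hgsjh] -> 17 lines: zpna keqp jxydq iif swdq hfmgi vfttw zok hpoc wfpr yzq tca yfzv hgsjh flpl mkui twn
Hunk 4: at line 11 remove [yfzv,hgsjh] add [ygnwi] -> 16 lines: zpna keqp jxydq iif swdq hfmgi vfttw zok hpoc wfpr yzq tca ygnwi flpl mkui twn
Hunk 5: at line 9 remove [wfpr] add [yvvdy,xjl] -> 17 lines: zpna keqp jxydq iif swdq hfmgi vfttw zok hpoc yvvdy xjl yzq tca ygnwi flpl mkui twn
Hunk 6: at line 3 remove [iif,swdq] add [cuh,bijfx,krxji] -> 18 lines: zpna keqp jxydq cuh bijfx krxji hfmgi vfttw zok hpoc yvvdy xjl yzq tca ygnwi flpl mkui twn
Hunk 7: at line 1 remove [jxydq,cuh,bijfx] add [kopj,uoiv] -> 17 lines: zpna keqp kopj uoiv krxji hfmgi vfttw zok hpoc yvvdy xjl yzq tca ygnwi flpl mkui twn

Answer: zpna
keqp
kopj
uoiv
krxji
hfmgi
vfttw
zok
hpoc
yvvdy
xjl
yzq
tca
ygnwi
flpl
mkui
twn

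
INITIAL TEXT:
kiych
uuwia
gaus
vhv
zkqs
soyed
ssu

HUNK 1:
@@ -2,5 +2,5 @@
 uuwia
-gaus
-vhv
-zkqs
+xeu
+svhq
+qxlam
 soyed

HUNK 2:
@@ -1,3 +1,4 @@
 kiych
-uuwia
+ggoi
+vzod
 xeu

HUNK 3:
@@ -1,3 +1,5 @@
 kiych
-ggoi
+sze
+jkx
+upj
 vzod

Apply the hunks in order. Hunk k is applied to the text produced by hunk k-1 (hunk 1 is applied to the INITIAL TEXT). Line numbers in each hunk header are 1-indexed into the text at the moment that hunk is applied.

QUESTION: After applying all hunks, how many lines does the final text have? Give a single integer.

Hunk 1: at line 2 remove [gaus,vhv,zkqs] add [xeu,svhq,qxlam] -> 7 lines: kiych uuwia xeu svhq qxlam soyed ssu
Hunk 2: at line 1 remove [uuwia] add [ggoi,vzod] -> 8 lines: kiych ggoi vzod xeu svhq qxlam soyed ssu
Hunk 3: at line 1 remove [ggoi] add [sze,jkx,upj] -> 10 lines: kiych sze jkx upj vzod xeu svhq qxlam soyed ssu
Final line count: 10

Answer: 10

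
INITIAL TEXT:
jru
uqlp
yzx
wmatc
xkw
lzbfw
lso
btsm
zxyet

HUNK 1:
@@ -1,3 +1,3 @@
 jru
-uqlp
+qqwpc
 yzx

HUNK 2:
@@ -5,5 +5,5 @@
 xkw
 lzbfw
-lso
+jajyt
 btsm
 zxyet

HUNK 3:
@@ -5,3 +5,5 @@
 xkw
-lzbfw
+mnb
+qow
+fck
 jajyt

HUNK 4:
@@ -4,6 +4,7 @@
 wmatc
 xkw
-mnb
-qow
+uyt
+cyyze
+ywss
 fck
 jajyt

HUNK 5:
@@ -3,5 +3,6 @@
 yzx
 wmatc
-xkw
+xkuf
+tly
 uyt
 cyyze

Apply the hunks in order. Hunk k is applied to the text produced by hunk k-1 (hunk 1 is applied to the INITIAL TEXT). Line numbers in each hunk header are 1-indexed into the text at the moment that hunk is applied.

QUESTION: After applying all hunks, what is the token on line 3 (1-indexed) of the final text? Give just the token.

Hunk 1: at line 1 remove [uqlp] add [qqwpc] -> 9 lines: jru qqwpc yzx wmatc xkw lzbfw lso btsm zxyet
Hunk 2: at line 5 remove [lso] add [jajyt] -> 9 lines: jru qqwpc yzx wmatc xkw lzbfw jajyt btsm zxyet
Hunk 3: at line 5 remove [lzbfw] add [mnb,qow,fck] -> 11 lines: jru qqwpc yzx wmatc xkw mnb qow fck jajyt btsm zxyet
Hunk 4: at line 4 remove [mnb,qow] add [uyt,cyyze,ywss] -> 12 lines: jru qqwpc yzx wmatc xkw uyt cyyze ywss fck jajyt btsm zxyet
Hunk 5: at line 3 remove [xkw] add [xkuf,tly] -> 13 lines: jru qqwpc yzx wmatc xkuf tly uyt cyyze ywss fck jajyt btsm zxyet
Final line 3: yzx

Answer: yzx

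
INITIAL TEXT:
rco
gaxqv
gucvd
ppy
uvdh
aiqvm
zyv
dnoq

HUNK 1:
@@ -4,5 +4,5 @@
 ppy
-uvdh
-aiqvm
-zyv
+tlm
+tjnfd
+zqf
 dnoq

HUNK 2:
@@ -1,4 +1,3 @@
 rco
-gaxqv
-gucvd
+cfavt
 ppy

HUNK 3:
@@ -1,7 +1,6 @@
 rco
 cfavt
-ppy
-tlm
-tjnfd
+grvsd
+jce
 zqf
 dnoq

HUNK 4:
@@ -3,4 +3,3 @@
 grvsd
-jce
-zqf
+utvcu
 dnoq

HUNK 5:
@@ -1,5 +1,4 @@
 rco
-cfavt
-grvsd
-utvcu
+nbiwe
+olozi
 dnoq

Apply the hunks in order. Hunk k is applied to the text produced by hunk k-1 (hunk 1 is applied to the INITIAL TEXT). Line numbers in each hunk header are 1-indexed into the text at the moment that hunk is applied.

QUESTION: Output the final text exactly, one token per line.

Hunk 1: at line 4 remove [uvdh,aiqvm,zyv] add [tlm,tjnfd,zqf] -> 8 lines: rco gaxqv gucvd ppy tlm tjnfd zqf dnoq
Hunk 2: at line 1 remove [gaxqv,gucvd] add [cfavt] -> 7 lines: rco cfavt ppy tlm tjnfd zqf dnoq
Hunk 3: at line 1 remove [ppy,tlm,tjnfd] add [grvsd,jce] -> 6 lines: rco cfavt grvsd jce zqf dnoq
Hunk 4: at line 3 remove [jce,zqf] add [utvcu] -> 5 lines: rco cfavt grvsd utvcu dnoq
Hunk 5: at line 1 remove [cfavt,grvsd,utvcu] add [nbiwe,olozi] -> 4 lines: rco nbiwe olozi dnoq

Answer: rco
nbiwe
olozi
dnoq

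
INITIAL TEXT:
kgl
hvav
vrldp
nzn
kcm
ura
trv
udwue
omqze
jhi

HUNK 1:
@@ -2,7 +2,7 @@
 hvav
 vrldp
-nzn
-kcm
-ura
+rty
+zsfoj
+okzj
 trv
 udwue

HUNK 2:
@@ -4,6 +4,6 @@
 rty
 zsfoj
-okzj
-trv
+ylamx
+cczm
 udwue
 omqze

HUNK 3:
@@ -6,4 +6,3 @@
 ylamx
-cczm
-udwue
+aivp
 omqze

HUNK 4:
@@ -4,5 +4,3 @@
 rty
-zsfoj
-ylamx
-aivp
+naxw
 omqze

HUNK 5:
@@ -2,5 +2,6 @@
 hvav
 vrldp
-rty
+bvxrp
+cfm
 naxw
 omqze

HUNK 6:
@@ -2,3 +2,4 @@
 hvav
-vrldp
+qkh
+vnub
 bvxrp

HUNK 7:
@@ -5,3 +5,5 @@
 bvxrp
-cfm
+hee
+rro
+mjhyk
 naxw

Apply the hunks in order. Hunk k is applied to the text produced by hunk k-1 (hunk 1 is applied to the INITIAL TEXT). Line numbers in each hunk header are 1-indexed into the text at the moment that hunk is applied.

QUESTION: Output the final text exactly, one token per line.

Answer: kgl
hvav
qkh
vnub
bvxrp
hee
rro
mjhyk
naxw
omqze
jhi

Derivation:
Hunk 1: at line 2 remove [nzn,kcm,ura] add [rty,zsfoj,okzj] -> 10 lines: kgl hvav vrldp rty zsfoj okzj trv udwue omqze jhi
Hunk 2: at line 4 remove [okzj,trv] add [ylamx,cczm] -> 10 lines: kgl hvav vrldp rty zsfoj ylamx cczm udwue omqze jhi
Hunk 3: at line 6 remove [cczm,udwue] add [aivp] -> 9 lines: kgl hvav vrldp rty zsfoj ylamx aivp omqze jhi
Hunk 4: at line 4 remove [zsfoj,ylamx,aivp] add [naxw] -> 7 lines: kgl hvav vrldp rty naxw omqze jhi
Hunk 5: at line 2 remove [rty] add [bvxrp,cfm] -> 8 lines: kgl hvav vrldp bvxrp cfm naxw omqze jhi
Hunk 6: at line 2 remove [vrldp] add [qkh,vnub] -> 9 lines: kgl hvav qkh vnub bvxrp cfm naxw omqze jhi
Hunk 7: at line 5 remove [cfm] add [hee,rro,mjhyk] -> 11 lines: kgl hvav qkh vnub bvxrp hee rro mjhyk naxw omqze jhi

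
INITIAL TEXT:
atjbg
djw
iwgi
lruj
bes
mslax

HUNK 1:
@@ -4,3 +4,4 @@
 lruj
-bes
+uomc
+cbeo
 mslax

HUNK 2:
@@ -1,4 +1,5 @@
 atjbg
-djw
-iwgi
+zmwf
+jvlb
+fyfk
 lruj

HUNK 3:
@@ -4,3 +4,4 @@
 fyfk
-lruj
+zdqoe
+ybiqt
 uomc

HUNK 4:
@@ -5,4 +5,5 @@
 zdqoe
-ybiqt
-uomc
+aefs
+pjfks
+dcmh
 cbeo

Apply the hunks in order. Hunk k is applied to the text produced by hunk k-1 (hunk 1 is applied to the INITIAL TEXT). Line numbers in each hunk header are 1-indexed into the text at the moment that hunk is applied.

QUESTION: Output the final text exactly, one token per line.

Answer: atjbg
zmwf
jvlb
fyfk
zdqoe
aefs
pjfks
dcmh
cbeo
mslax

Derivation:
Hunk 1: at line 4 remove [bes] add [uomc,cbeo] -> 7 lines: atjbg djw iwgi lruj uomc cbeo mslax
Hunk 2: at line 1 remove [djw,iwgi] add [zmwf,jvlb,fyfk] -> 8 lines: atjbg zmwf jvlb fyfk lruj uomc cbeo mslax
Hunk 3: at line 4 remove [lruj] add [zdqoe,ybiqt] -> 9 lines: atjbg zmwf jvlb fyfk zdqoe ybiqt uomc cbeo mslax
Hunk 4: at line 5 remove [ybiqt,uomc] add [aefs,pjfks,dcmh] -> 10 lines: atjbg zmwf jvlb fyfk zdqoe aefs pjfks dcmh cbeo mslax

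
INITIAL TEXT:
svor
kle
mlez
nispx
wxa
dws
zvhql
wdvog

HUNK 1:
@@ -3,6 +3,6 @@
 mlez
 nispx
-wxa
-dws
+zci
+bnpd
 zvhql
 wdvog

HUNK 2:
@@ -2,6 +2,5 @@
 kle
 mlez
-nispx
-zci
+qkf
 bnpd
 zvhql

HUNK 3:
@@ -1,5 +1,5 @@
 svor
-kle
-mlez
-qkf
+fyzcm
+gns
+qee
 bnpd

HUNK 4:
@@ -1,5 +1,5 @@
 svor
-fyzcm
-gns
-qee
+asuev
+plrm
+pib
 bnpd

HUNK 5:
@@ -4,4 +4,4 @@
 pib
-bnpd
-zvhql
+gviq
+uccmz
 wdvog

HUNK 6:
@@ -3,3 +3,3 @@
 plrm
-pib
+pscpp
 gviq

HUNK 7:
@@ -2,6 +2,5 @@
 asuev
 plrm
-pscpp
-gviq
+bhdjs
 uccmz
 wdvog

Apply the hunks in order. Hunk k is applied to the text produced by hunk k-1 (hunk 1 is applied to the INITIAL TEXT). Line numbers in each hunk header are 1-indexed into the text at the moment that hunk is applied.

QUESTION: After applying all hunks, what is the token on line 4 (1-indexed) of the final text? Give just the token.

Hunk 1: at line 3 remove [wxa,dws] add [zci,bnpd] -> 8 lines: svor kle mlez nispx zci bnpd zvhql wdvog
Hunk 2: at line 2 remove [nispx,zci] add [qkf] -> 7 lines: svor kle mlez qkf bnpd zvhql wdvog
Hunk 3: at line 1 remove [kle,mlez,qkf] add [fyzcm,gns,qee] -> 7 lines: svor fyzcm gns qee bnpd zvhql wdvog
Hunk 4: at line 1 remove [fyzcm,gns,qee] add [asuev,plrm,pib] -> 7 lines: svor asuev plrm pib bnpd zvhql wdvog
Hunk 5: at line 4 remove [bnpd,zvhql] add [gviq,uccmz] -> 7 lines: svor asuev plrm pib gviq uccmz wdvog
Hunk 6: at line 3 remove [pib] add [pscpp] -> 7 lines: svor asuev plrm pscpp gviq uccmz wdvog
Hunk 7: at line 2 remove [pscpp,gviq] add [bhdjs] -> 6 lines: svor asuev plrm bhdjs uccmz wdvog
Final line 4: bhdjs

Answer: bhdjs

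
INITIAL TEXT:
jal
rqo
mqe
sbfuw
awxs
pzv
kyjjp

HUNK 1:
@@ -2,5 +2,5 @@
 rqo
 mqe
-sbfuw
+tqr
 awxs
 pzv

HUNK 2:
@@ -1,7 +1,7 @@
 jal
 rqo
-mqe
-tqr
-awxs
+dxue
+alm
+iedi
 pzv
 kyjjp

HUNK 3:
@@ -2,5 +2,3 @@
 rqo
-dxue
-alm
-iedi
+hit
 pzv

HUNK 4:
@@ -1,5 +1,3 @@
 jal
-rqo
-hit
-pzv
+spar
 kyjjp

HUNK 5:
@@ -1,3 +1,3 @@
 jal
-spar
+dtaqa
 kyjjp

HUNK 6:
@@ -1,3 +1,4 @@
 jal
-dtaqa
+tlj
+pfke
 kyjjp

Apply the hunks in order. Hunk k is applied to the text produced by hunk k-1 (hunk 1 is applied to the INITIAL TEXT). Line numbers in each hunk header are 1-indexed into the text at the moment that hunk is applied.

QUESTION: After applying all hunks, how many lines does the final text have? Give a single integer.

Hunk 1: at line 2 remove [sbfuw] add [tqr] -> 7 lines: jal rqo mqe tqr awxs pzv kyjjp
Hunk 2: at line 1 remove [mqe,tqr,awxs] add [dxue,alm,iedi] -> 7 lines: jal rqo dxue alm iedi pzv kyjjp
Hunk 3: at line 2 remove [dxue,alm,iedi] add [hit] -> 5 lines: jal rqo hit pzv kyjjp
Hunk 4: at line 1 remove [rqo,hit,pzv] add [spar] -> 3 lines: jal spar kyjjp
Hunk 5: at line 1 remove [spar] add [dtaqa] -> 3 lines: jal dtaqa kyjjp
Hunk 6: at line 1 remove [dtaqa] add [tlj,pfke] -> 4 lines: jal tlj pfke kyjjp
Final line count: 4

Answer: 4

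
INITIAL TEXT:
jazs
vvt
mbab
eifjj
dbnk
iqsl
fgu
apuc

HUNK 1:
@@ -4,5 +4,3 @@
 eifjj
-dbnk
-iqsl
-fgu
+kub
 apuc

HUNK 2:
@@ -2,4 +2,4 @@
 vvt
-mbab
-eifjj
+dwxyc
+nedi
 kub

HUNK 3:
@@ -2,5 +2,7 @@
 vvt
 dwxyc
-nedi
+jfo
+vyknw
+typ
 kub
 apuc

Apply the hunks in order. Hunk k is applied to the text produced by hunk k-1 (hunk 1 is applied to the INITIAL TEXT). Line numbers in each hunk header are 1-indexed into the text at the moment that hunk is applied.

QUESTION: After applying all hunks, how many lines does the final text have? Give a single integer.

Hunk 1: at line 4 remove [dbnk,iqsl,fgu] add [kub] -> 6 lines: jazs vvt mbab eifjj kub apuc
Hunk 2: at line 2 remove [mbab,eifjj] add [dwxyc,nedi] -> 6 lines: jazs vvt dwxyc nedi kub apuc
Hunk 3: at line 2 remove [nedi] add [jfo,vyknw,typ] -> 8 lines: jazs vvt dwxyc jfo vyknw typ kub apuc
Final line count: 8

Answer: 8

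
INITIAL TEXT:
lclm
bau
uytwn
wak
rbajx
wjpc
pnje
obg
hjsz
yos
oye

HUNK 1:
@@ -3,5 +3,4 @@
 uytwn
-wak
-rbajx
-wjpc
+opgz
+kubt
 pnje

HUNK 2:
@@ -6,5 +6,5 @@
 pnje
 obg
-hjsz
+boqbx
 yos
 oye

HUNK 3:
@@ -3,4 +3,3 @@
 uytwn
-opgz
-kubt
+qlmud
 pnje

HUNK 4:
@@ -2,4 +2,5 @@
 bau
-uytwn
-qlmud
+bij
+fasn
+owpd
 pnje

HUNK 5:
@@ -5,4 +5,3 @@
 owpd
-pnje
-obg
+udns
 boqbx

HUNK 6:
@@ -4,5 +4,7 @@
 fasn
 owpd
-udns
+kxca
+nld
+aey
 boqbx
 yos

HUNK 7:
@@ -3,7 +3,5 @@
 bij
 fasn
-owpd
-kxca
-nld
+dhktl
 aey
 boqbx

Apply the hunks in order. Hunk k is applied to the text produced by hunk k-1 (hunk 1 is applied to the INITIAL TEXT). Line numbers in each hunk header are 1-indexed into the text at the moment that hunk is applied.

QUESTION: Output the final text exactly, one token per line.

Hunk 1: at line 3 remove [wak,rbajx,wjpc] add [opgz,kubt] -> 10 lines: lclm bau uytwn opgz kubt pnje obg hjsz yos oye
Hunk 2: at line 6 remove [hjsz] add [boqbx] -> 10 lines: lclm bau uytwn opgz kubt pnje obg boqbx yos oye
Hunk 3: at line 3 remove [opgz,kubt] add [qlmud] -> 9 lines: lclm bau uytwn qlmud pnje obg boqbx yos oye
Hunk 4: at line 2 remove [uytwn,qlmud] add [bij,fasn,owpd] -> 10 lines: lclm bau bij fasn owpd pnje obg boqbx yos oye
Hunk 5: at line 5 remove [pnje,obg] add [udns] -> 9 lines: lclm bau bij fasn owpd udns boqbx yos oye
Hunk 6: at line 4 remove [udns] add [kxca,nld,aey] -> 11 lines: lclm bau bij fasn owpd kxca nld aey boqbx yos oye
Hunk 7: at line 3 remove [owpd,kxca,nld] add [dhktl] -> 9 lines: lclm bau bij fasn dhktl aey boqbx yos oye

Answer: lclm
bau
bij
fasn
dhktl
aey
boqbx
yos
oye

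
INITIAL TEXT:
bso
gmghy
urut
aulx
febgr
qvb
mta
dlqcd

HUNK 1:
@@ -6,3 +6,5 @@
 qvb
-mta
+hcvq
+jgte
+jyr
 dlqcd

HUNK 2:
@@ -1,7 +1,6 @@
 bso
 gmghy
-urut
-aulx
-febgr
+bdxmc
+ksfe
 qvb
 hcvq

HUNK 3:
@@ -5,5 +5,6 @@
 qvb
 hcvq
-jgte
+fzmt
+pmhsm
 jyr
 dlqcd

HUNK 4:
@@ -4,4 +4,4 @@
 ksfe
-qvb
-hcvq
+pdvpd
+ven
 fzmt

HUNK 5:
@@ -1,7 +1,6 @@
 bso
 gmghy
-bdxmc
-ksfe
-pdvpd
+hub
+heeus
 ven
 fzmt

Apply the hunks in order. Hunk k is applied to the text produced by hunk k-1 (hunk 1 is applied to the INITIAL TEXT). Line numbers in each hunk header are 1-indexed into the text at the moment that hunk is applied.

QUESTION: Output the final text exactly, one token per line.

Answer: bso
gmghy
hub
heeus
ven
fzmt
pmhsm
jyr
dlqcd

Derivation:
Hunk 1: at line 6 remove [mta] add [hcvq,jgte,jyr] -> 10 lines: bso gmghy urut aulx febgr qvb hcvq jgte jyr dlqcd
Hunk 2: at line 1 remove [urut,aulx,febgr] add [bdxmc,ksfe] -> 9 lines: bso gmghy bdxmc ksfe qvb hcvq jgte jyr dlqcd
Hunk 3: at line 5 remove [jgte] add [fzmt,pmhsm] -> 10 lines: bso gmghy bdxmc ksfe qvb hcvq fzmt pmhsm jyr dlqcd
Hunk 4: at line 4 remove [qvb,hcvq] add [pdvpd,ven] -> 10 lines: bso gmghy bdxmc ksfe pdvpd ven fzmt pmhsm jyr dlqcd
Hunk 5: at line 1 remove [bdxmc,ksfe,pdvpd] add [hub,heeus] -> 9 lines: bso gmghy hub heeus ven fzmt pmhsm jyr dlqcd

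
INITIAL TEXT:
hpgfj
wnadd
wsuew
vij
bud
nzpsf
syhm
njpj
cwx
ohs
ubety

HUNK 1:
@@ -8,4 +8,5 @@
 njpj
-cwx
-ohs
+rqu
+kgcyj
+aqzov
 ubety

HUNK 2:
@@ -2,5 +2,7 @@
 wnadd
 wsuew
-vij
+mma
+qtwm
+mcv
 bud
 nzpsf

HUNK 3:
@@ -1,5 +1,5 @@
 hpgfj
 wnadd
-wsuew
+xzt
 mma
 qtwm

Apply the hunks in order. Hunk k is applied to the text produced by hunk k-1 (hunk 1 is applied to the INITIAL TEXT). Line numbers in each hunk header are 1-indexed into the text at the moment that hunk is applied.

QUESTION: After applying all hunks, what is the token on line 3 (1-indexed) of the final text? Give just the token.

Answer: xzt

Derivation:
Hunk 1: at line 8 remove [cwx,ohs] add [rqu,kgcyj,aqzov] -> 12 lines: hpgfj wnadd wsuew vij bud nzpsf syhm njpj rqu kgcyj aqzov ubety
Hunk 2: at line 2 remove [vij] add [mma,qtwm,mcv] -> 14 lines: hpgfj wnadd wsuew mma qtwm mcv bud nzpsf syhm njpj rqu kgcyj aqzov ubety
Hunk 3: at line 1 remove [wsuew] add [xzt] -> 14 lines: hpgfj wnadd xzt mma qtwm mcv bud nzpsf syhm njpj rqu kgcyj aqzov ubety
Final line 3: xzt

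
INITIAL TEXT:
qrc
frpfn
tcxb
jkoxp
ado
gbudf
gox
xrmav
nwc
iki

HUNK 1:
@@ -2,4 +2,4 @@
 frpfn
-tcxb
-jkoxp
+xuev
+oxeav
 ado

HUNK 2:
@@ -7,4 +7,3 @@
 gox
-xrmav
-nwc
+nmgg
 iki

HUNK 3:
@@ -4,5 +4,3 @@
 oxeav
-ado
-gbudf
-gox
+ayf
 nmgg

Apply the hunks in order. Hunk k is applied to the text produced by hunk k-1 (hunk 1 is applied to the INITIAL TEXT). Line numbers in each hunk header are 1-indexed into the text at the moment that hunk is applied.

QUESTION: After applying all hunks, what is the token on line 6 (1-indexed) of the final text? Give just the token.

Answer: nmgg

Derivation:
Hunk 1: at line 2 remove [tcxb,jkoxp] add [xuev,oxeav] -> 10 lines: qrc frpfn xuev oxeav ado gbudf gox xrmav nwc iki
Hunk 2: at line 7 remove [xrmav,nwc] add [nmgg] -> 9 lines: qrc frpfn xuev oxeav ado gbudf gox nmgg iki
Hunk 3: at line 4 remove [ado,gbudf,gox] add [ayf] -> 7 lines: qrc frpfn xuev oxeav ayf nmgg iki
Final line 6: nmgg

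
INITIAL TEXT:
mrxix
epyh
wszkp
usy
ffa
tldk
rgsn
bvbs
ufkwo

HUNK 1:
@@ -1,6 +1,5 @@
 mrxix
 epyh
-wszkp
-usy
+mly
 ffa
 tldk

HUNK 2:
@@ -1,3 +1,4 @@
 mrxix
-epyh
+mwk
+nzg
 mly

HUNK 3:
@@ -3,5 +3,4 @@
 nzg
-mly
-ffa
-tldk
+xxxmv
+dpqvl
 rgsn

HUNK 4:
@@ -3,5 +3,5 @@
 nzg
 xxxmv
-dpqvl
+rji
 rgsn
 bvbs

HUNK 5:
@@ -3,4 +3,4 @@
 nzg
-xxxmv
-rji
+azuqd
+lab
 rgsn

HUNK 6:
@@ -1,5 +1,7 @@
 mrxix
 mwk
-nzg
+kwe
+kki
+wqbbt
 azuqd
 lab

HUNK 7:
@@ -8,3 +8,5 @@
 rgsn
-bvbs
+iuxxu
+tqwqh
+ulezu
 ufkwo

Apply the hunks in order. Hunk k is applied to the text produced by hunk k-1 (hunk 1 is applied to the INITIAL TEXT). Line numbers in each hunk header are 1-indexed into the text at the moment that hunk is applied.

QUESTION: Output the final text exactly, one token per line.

Answer: mrxix
mwk
kwe
kki
wqbbt
azuqd
lab
rgsn
iuxxu
tqwqh
ulezu
ufkwo

Derivation:
Hunk 1: at line 1 remove [wszkp,usy] add [mly] -> 8 lines: mrxix epyh mly ffa tldk rgsn bvbs ufkwo
Hunk 2: at line 1 remove [epyh] add [mwk,nzg] -> 9 lines: mrxix mwk nzg mly ffa tldk rgsn bvbs ufkwo
Hunk 3: at line 3 remove [mly,ffa,tldk] add [xxxmv,dpqvl] -> 8 lines: mrxix mwk nzg xxxmv dpqvl rgsn bvbs ufkwo
Hunk 4: at line 3 remove [dpqvl] add [rji] -> 8 lines: mrxix mwk nzg xxxmv rji rgsn bvbs ufkwo
Hunk 5: at line 3 remove [xxxmv,rji] add [azuqd,lab] -> 8 lines: mrxix mwk nzg azuqd lab rgsn bvbs ufkwo
Hunk 6: at line 1 remove [nzg] add [kwe,kki,wqbbt] -> 10 lines: mrxix mwk kwe kki wqbbt azuqd lab rgsn bvbs ufkwo
Hunk 7: at line 8 remove [bvbs] add [iuxxu,tqwqh,ulezu] -> 12 lines: mrxix mwk kwe kki wqbbt azuqd lab rgsn iuxxu tqwqh ulezu ufkwo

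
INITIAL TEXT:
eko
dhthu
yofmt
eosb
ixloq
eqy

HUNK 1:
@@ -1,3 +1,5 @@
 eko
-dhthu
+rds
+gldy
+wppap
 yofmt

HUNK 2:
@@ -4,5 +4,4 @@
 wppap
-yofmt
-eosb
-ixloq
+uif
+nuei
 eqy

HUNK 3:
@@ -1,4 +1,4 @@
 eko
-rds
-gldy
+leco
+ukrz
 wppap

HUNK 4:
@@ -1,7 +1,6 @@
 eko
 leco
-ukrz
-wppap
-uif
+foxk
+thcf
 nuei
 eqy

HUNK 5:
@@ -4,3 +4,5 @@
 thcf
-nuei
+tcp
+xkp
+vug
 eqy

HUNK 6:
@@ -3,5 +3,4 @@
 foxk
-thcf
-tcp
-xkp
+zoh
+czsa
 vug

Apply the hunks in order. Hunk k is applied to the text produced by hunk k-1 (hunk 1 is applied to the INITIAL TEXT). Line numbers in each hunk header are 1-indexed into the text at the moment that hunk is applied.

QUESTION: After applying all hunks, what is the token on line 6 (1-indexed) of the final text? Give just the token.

Answer: vug

Derivation:
Hunk 1: at line 1 remove [dhthu] add [rds,gldy,wppap] -> 8 lines: eko rds gldy wppap yofmt eosb ixloq eqy
Hunk 2: at line 4 remove [yofmt,eosb,ixloq] add [uif,nuei] -> 7 lines: eko rds gldy wppap uif nuei eqy
Hunk 3: at line 1 remove [rds,gldy] add [leco,ukrz] -> 7 lines: eko leco ukrz wppap uif nuei eqy
Hunk 4: at line 1 remove [ukrz,wppap,uif] add [foxk,thcf] -> 6 lines: eko leco foxk thcf nuei eqy
Hunk 5: at line 4 remove [nuei] add [tcp,xkp,vug] -> 8 lines: eko leco foxk thcf tcp xkp vug eqy
Hunk 6: at line 3 remove [thcf,tcp,xkp] add [zoh,czsa] -> 7 lines: eko leco foxk zoh czsa vug eqy
Final line 6: vug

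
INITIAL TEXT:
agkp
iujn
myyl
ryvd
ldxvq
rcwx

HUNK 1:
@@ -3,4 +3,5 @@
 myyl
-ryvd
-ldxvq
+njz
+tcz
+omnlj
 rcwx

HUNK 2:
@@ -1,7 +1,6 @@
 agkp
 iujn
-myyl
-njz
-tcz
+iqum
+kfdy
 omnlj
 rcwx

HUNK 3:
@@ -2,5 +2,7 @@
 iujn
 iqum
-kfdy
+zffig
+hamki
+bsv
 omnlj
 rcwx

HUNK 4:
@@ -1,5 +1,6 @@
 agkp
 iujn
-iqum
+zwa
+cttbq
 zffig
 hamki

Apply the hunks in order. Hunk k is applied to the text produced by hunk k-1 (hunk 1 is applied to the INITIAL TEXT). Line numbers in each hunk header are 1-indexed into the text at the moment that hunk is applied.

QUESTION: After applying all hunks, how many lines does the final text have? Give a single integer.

Hunk 1: at line 3 remove [ryvd,ldxvq] add [njz,tcz,omnlj] -> 7 lines: agkp iujn myyl njz tcz omnlj rcwx
Hunk 2: at line 1 remove [myyl,njz,tcz] add [iqum,kfdy] -> 6 lines: agkp iujn iqum kfdy omnlj rcwx
Hunk 3: at line 2 remove [kfdy] add [zffig,hamki,bsv] -> 8 lines: agkp iujn iqum zffig hamki bsv omnlj rcwx
Hunk 4: at line 1 remove [iqum] add [zwa,cttbq] -> 9 lines: agkp iujn zwa cttbq zffig hamki bsv omnlj rcwx
Final line count: 9

Answer: 9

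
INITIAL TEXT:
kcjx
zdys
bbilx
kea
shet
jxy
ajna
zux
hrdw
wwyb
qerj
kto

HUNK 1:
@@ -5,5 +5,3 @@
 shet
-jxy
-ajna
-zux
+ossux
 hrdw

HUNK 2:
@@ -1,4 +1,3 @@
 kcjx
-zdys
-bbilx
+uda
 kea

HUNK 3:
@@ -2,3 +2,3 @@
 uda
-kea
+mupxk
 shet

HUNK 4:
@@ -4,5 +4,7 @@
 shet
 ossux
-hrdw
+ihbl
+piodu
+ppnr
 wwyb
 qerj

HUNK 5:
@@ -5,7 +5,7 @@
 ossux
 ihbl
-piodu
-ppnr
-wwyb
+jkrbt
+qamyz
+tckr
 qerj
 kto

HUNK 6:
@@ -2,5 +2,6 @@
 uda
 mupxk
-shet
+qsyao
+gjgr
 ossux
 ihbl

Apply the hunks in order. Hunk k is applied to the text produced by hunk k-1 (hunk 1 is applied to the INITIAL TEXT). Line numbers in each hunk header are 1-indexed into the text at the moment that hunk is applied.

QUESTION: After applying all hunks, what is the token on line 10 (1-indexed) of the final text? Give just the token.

Answer: tckr

Derivation:
Hunk 1: at line 5 remove [jxy,ajna,zux] add [ossux] -> 10 lines: kcjx zdys bbilx kea shet ossux hrdw wwyb qerj kto
Hunk 2: at line 1 remove [zdys,bbilx] add [uda] -> 9 lines: kcjx uda kea shet ossux hrdw wwyb qerj kto
Hunk 3: at line 2 remove [kea] add [mupxk] -> 9 lines: kcjx uda mupxk shet ossux hrdw wwyb qerj kto
Hunk 4: at line 4 remove [hrdw] add [ihbl,piodu,ppnr] -> 11 lines: kcjx uda mupxk shet ossux ihbl piodu ppnr wwyb qerj kto
Hunk 5: at line 5 remove [piodu,ppnr,wwyb] add [jkrbt,qamyz,tckr] -> 11 lines: kcjx uda mupxk shet ossux ihbl jkrbt qamyz tckr qerj kto
Hunk 6: at line 2 remove [shet] add [qsyao,gjgr] -> 12 lines: kcjx uda mupxk qsyao gjgr ossux ihbl jkrbt qamyz tckr qerj kto
Final line 10: tckr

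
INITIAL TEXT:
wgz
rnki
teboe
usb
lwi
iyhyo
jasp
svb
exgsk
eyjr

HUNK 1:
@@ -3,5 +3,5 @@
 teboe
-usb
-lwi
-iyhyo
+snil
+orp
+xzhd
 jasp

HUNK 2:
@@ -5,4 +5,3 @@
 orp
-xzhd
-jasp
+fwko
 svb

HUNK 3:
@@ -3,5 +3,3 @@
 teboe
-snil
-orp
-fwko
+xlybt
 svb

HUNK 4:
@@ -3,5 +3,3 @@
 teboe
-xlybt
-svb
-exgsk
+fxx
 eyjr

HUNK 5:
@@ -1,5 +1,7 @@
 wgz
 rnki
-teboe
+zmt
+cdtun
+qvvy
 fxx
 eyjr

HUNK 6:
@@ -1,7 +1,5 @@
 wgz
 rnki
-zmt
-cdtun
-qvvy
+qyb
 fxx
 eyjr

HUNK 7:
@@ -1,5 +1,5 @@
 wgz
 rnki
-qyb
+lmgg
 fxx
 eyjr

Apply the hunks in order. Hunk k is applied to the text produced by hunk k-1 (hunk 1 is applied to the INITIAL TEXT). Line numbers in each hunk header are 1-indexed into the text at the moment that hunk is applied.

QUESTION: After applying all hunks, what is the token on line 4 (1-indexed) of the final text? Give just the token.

Answer: fxx

Derivation:
Hunk 1: at line 3 remove [usb,lwi,iyhyo] add [snil,orp,xzhd] -> 10 lines: wgz rnki teboe snil orp xzhd jasp svb exgsk eyjr
Hunk 2: at line 5 remove [xzhd,jasp] add [fwko] -> 9 lines: wgz rnki teboe snil orp fwko svb exgsk eyjr
Hunk 3: at line 3 remove [snil,orp,fwko] add [xlybt] -> 7 lines: wgz rnki teboe xlybt svb exgsk eyjr
Hunk 4: at line 3 remove [xlybt,svb,exgsk] add [fxx] -> 5 lines: wgz rnki teboe fxx eyjr
Hunk 5: at line 1 remove [teboe] add [zmt,cdtun,qvvy] -> 7 lines: wgz rnki zmt cdtun qvvy fxx eyjr
Hunk 6: at line 1 remove [zmt,cdtun,qvvy] add [qyb] -> 5 lines: wgz rnki qyb fxx eyjr
Hunk 7: at line 1 remove [qyb] add [lmgg] -> 5 lines: wgz rnki lmgg fxx eyjr
Final line 4: fxx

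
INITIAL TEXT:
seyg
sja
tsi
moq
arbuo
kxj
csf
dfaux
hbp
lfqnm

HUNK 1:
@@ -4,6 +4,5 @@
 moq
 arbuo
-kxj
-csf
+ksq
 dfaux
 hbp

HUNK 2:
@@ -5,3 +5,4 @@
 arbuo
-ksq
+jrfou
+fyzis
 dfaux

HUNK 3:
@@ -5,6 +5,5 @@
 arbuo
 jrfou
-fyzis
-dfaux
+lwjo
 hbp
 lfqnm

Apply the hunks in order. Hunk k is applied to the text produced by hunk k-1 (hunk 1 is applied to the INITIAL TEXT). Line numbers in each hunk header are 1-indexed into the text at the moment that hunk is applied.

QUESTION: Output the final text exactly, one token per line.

Hunk 1: at line 4 remove [kxj,csf] add [ksq] -> 9 lines: seyg sja tsi moq arbuo ksq dfaux hbp lfqnm
Hunk 2: at line 5 remove [ksq] add [jrfou,fyzis] -> 10 lines: seyg sja tsi moq arbuo jrfou fyzis dfaux hbp lfqnm
Hunk 3: at line 5 remove [fyzis,dfaux] add [lwjo] -> 9 lines: seyg sja tsi moq arbuo jrfou lwjo hbp lfqnm

Answer: seyg
sja
tsi
moq
arbuo
jrfou
lwjo
hbp
lfqnm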